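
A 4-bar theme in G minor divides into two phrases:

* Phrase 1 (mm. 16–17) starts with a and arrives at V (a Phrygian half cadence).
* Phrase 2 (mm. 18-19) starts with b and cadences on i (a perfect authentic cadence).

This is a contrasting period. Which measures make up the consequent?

measures 18–19

The phrase ending with the weaker cadence (Phrygian half cadence) is the antecedent; the one ending more conclusively (perfect authentic cadence) is the consequent. The consequent is measures 18–19.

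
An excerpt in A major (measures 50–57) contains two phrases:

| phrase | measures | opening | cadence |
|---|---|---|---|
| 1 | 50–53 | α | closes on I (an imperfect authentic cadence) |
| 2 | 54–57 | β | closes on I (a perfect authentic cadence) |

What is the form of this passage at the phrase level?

contrasting period

Phrase 1 ends with an imperfect authentic cadence (weaker) and phrase 2 with a perfect authentic cadence (stronger): antecedent + consequent = a period.
The two phrases open with different material (α / β), so the period is contrasting.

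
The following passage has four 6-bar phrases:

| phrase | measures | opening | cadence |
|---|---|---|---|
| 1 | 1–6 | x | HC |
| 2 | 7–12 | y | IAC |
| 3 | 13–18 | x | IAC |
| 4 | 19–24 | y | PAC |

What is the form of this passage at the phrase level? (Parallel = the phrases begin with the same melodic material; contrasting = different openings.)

Four phrases in two halves: the first half (mm. 1-12) ends with an imperfect authentic cadence, the second (mm. 13–24) with a perfect authentic cadence — a large antecedent–consequent pair, i.e. a double period.
Phrase 3 begins with the same material as phrase 1, making it parallel.

parallel double period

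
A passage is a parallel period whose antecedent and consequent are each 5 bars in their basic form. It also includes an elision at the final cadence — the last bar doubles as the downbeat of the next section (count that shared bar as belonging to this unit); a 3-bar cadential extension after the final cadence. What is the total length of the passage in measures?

Basic parallel period: 5 + 5 = 10 bars.
10 (basic form) + 3 (cadential extension) = 13.
The elision shares a bar with the next section but does not change this unit's count.

13 measures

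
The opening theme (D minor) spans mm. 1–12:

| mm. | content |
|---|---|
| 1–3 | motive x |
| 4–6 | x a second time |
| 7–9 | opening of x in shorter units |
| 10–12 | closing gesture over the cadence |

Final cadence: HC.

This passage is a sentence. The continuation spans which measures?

measures 7–12

After the presentation (mm. 1–6), the continuation covers the fragmentation through the cadence: mm. 7–12.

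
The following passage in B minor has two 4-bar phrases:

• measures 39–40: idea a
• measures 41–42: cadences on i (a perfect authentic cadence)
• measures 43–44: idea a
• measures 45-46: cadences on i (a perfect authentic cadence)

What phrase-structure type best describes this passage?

Both phrases have the same opening (a) and the same cadence (perfect authentic cadence): the second is a restatement, not a consequent, so this is a repeated phrase rather than a period.

repeated phrase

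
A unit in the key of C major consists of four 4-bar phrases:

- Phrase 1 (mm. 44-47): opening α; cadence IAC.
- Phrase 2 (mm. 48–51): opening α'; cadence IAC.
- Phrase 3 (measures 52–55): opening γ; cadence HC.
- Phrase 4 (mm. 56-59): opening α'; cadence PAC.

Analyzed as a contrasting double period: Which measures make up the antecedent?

measures 44–51

In a double period the four phrases pair into a large antecedent (phrases 1–2, ending imperfect authentic cadence) and a large consequent (phrases 3–4, ending perfect authentic cadence). The antecedent spans mm. 44–51.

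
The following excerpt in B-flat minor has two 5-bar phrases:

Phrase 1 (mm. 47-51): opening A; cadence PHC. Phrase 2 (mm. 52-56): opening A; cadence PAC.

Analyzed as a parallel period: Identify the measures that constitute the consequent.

measures 52–56

The antecedent is the phrase ending with the weaker cadence (Phrygian half cadence, phrase 1) and the consequent the one ending more conclusively (perfect authentic cadence, phrase 2); the consequent is mm. 52-56.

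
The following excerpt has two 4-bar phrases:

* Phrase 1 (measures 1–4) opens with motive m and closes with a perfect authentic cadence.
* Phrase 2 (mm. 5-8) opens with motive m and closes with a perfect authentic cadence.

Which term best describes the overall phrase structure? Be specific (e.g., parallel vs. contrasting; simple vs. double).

repeated phrase

Both phrases have the same opening (m) and the same cadence (perfect authentic cadence): the second is a restatement, not a consequent, so this is a repeated phrase rather than a period.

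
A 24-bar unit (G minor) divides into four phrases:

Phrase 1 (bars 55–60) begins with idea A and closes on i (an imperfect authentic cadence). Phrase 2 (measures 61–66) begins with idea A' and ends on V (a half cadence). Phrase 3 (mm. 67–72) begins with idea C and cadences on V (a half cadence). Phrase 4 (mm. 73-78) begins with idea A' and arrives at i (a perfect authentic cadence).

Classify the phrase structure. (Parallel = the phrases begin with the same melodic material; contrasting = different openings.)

Four phrases in two halves: the first half (mm. 55-66) ends with a half cadence, the second (bars 67–78) with a perfect authentic cadence — a large antecedent–consequent pair, i.e. a double period.
Phrase 3 begins with different material from phrase 1, making it contrasting.

contrasting double period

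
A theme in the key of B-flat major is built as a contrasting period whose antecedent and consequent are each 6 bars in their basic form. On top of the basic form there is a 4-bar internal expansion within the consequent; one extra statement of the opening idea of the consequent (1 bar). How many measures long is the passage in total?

17 measures

Basic contrasting period: 6 + 6 = 12 bars.
12 (basic form) + 4 (internal expansion) + 1 (extra statement) = 17.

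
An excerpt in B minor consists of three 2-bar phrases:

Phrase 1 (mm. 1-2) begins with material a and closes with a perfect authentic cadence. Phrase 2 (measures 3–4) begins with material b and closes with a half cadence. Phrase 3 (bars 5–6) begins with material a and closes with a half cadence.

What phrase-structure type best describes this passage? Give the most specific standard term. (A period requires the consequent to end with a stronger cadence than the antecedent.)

The final phrase closes with a half cadence, which is not stronger than the preceding half cadence; the 3 phrases lack an overall antecedent–consequent design and so form a phrase group.

phrase group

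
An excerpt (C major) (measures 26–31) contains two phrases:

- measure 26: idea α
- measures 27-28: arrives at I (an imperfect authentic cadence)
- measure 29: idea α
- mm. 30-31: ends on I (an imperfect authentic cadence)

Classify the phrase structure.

repeated phrase

Both phrases have the same opening (α) and the same cadence (imperfect authentic cadence): the second is a restatement, not a consequent, so this is a repeated phrase rather than a period.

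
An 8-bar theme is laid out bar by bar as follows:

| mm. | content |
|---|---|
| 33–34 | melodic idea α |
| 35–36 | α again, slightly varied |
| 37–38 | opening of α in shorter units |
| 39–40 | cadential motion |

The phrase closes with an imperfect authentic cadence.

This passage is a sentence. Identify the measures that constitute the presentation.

The presentation of a sentence is the basic idea (bars 33-34) plus its repetition (measures 35-36); the presentation is therefore mm. 33–36.

measures 33–36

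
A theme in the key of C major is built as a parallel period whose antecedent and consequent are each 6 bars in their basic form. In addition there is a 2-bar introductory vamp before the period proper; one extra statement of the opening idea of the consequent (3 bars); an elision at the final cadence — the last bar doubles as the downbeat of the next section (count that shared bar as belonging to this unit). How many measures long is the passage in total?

17 measures

Basic parallel period: 6 + 6 = 12 bars.
12 (basic form) + 2 (introduction) + 3 (extra statement) = 17.
The elision shares a bar with the next section but does not change this unit's count.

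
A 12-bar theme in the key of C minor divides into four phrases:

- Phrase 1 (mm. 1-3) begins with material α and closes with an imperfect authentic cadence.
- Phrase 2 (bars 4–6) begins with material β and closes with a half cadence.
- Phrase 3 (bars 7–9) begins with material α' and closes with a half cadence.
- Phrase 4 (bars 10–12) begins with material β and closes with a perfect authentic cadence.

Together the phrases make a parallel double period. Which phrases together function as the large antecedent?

phrases 1 and 2

In a double period the first pair of phrases (ending half cadence) is the large antecedent and the second pair (ending perfect authentic cadence) is the large consequent; the antecedent is phrases 1 and 2.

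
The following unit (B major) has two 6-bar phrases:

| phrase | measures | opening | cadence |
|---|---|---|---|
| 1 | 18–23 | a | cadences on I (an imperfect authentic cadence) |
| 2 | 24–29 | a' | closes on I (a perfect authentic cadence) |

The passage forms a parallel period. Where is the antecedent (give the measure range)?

measures 18–23

The antecedent is the phrase ending with the weaker cadence (imperfect authentic cadence, phrase 1) and the consequent the one ending more conclusively (perfect authentic cadence, phrase 2); the antecedent is bars 18–23.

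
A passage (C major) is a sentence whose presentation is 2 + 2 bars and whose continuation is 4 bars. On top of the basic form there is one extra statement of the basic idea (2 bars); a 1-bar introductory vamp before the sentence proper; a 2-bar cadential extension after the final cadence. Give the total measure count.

13 measures

Basic sentence: 2 + 2 + 4 = 8 bars.
8 (basic form) + 2 (extra statement) + 1 (introduction) + 2 (cadential extension) = 13.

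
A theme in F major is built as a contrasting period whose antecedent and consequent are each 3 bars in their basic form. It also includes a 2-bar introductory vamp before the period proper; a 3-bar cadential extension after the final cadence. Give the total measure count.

11 measures

Basic contrasting period: 3 + 3 = 6 bars.
6 (basic form) + 2 (introduction) + 3 (cadential extension) = 11.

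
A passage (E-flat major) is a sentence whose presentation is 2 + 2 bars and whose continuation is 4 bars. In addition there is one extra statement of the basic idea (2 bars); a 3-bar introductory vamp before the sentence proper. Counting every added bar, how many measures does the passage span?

Basic sentence: 2 + 2 + 4 = 8 bars.
8 (basic form) + 2 (extra statement) + 3 (introduction) = 13.

13 measures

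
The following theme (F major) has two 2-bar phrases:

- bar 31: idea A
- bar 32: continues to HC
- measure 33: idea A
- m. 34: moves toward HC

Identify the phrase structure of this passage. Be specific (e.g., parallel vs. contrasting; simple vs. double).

repeated phrase

Both phrases have the same opening (A) and the same cadence (half cadence): the second is a restatement, not a consequent, so this is a repeated phrase rather than a period.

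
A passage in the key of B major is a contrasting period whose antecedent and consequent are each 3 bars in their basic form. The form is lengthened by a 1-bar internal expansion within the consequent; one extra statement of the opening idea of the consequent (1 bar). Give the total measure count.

8 measures

Basic contrasting period: 3 + 3 = 6 bars.
6 (basic form) + 1 (internal expansion) + 1 (extra statement) = 8.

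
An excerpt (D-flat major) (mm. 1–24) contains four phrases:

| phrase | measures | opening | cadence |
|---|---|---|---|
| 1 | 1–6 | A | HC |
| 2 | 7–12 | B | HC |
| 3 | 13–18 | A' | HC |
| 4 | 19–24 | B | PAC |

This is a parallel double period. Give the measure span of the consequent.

In a double period the first pair of phrases (ending half cadence) is the large antecedent and the second pair (ending perfect authentic cadence) is the large consequent; the consequent is measures 13–24.

measures 13–24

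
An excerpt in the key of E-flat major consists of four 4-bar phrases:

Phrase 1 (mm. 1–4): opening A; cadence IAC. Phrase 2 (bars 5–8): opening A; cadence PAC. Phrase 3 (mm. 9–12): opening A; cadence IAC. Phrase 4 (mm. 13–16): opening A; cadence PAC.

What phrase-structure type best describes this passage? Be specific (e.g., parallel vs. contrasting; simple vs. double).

repeated period

The cadence pattern IAC–PAC–IAC–PAC is weak–strong twice, and phrases 3–4 restate phrases 1–2: a period heard twice, not a double period (which would end weakly at phrase 2).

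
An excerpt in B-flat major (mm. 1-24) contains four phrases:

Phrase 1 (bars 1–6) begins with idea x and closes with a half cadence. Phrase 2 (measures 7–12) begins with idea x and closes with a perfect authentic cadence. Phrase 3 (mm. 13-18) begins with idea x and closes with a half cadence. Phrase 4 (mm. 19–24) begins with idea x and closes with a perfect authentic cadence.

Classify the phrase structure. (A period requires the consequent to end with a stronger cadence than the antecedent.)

repeated period

The cadence pattern HC–PAC–HC–PAC is weak–strong twice, and phrases 3–4 restate phrases 1–2: a period heard twice, not a double period (which would end weakly at phrase 2).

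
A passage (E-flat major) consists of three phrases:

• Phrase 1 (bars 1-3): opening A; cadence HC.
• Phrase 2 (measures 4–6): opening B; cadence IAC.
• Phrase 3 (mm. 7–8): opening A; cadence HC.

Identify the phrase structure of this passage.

The final phrase closes with a half cadence, which is not stronger than the preceding imperfect authentic cadence; the 3 phrases lack an overall antecedent–consequent design and so form a phrase group.

phrase group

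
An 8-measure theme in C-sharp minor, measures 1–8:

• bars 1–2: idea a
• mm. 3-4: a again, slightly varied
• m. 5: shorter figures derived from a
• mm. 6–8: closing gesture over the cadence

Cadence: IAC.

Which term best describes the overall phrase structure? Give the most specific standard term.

sentence

Basic idea (mm. 1–2) + its repetition (measures 3–4) form the presentation; fragmentation and cadence (mm. 5–8) form the continuation — the 8-bar whole is a sentence.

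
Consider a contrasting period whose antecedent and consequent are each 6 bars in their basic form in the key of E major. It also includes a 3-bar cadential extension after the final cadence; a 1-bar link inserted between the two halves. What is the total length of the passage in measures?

Basic contrasting period: 6 + 6 = 12 bars.
12 (basic form) + 3 (cadential extension) + 1 (link) = 16.

16 measures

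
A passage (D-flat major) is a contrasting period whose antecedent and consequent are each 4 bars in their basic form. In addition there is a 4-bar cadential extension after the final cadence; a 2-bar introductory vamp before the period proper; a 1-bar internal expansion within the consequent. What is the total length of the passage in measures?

Basic contrasting period: 4 + 4 = 8 bars.
8 (basic form) + 4 (cadential extension) + 2 (introduction) + 1 (internal expansion) = 15.

15 measures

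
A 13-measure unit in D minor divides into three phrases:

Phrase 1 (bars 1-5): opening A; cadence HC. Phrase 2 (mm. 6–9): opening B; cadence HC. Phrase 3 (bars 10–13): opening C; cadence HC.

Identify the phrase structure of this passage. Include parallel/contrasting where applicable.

phrase group

The final phrase closes with a half cadence, which is not stronger than the preceding half cadence; the 3 phrases lack an overall antecedent–consequent design and so form a phrase group.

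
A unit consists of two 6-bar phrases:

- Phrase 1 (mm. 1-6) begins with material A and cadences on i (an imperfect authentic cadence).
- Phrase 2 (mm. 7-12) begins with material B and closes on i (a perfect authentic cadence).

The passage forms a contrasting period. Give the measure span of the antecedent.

The antecedent is the phrase ending with the weaker cadence (imperfect authentic cadence, phrase 1) and the consequent the one ending more conclusively (perfect authentic cadence, phrase 2); the antecedent is mm. 1–6.

measures 1–6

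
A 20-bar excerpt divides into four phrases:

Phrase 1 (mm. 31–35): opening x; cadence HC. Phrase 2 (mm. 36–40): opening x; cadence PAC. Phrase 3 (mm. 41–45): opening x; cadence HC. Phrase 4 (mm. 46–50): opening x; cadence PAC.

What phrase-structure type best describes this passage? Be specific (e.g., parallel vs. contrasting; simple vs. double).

repeated period

The cadence pattern HC–PAC–HC–PAC is weak–strong twice, and phrases 3–4 restate phrases 1–2: a period heard twice, not a double period (which would end weakly at phrase 2).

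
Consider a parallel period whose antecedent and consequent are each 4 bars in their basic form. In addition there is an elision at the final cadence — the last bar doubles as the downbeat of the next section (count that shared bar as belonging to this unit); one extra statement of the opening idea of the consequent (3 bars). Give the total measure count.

11 measures

Basic parallel period: 4 + 4 = 8 bars.
8 (basic form) + 3 (extra statement) = 11.
The elision shares a bar with the next section but does not change this unit's count.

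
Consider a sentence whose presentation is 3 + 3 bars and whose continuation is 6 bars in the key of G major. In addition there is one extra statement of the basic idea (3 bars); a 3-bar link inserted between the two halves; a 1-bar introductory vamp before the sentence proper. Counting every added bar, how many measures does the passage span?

Basic sentence: 3 + 3 + 6 = 12 bars.
12 (basic form) + 3 (extra statement) + 3 (link) + 1 (introduction) = 19.

19 measures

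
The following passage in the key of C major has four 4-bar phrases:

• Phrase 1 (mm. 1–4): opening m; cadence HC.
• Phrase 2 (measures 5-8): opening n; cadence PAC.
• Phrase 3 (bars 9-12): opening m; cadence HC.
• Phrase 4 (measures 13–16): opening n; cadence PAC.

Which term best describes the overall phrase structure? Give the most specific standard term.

repeated period

The cadence pattern HC–PAC–HC–PAC is weak–strong twice, and phrases 3–4 restate phrases 1–2: a period heard twice, not a double period (which would end weakly at phrase 2).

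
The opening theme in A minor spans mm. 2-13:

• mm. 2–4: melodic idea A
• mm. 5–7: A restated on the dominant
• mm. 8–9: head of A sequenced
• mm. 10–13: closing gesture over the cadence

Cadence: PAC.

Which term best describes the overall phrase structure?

Basic idea (measures 2-4) + its repetition (mm. 5–7) form the presentation; fragmentation and cadence (mm. 8–13) form the continuation — the 12-bar whole is a sentence.

sentence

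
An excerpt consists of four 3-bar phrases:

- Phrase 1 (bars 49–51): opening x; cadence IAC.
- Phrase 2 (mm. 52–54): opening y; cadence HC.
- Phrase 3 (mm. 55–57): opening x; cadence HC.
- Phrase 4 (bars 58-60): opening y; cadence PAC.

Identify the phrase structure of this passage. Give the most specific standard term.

Four phrases in two halves: the first half (mm. 49–54) ends with a half cadence, the second (mm. 55–60) with a perfect authentic cadence — a large antecedent–consequent pair, i.e. a double period.
Phrase 3 begins with the same material as phrase 1, making it parallel.

parallel double period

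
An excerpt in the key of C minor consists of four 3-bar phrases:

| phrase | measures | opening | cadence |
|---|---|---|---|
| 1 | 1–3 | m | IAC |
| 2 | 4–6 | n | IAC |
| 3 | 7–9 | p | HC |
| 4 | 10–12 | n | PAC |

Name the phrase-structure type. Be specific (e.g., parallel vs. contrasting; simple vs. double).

Four phrases in two halves: the first half (measures 1–6) ends with an imperfect authentic cadence, the second (measures 7–12) with a perfect authentic cadence — a large antecedent–consequent pair, i.e. a double period.
Phrase 3 begins with different material from phrase 1, making it contrasting.

contrasting double period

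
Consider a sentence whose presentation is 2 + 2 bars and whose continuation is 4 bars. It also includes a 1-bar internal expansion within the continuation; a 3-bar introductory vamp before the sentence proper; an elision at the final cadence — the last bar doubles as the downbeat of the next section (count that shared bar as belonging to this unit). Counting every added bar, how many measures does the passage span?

12 measures

Basic sentence: 2 + 2 + 4 = 8 bars.
8 (basic form) + 1 (internal expansion) + 3 (introduction) = 12.
The elision shares a bar with the next section but does not change this unit's count.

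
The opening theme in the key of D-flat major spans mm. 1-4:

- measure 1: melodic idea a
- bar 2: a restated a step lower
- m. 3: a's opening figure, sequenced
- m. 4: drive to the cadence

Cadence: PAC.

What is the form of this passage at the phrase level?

Basic idea (m. 1) + its repetition (m. 2) form the presentation; fragmentation and cadence (mm. 3–4) form the continuation — the 4-bar whole is a sentence.

sentence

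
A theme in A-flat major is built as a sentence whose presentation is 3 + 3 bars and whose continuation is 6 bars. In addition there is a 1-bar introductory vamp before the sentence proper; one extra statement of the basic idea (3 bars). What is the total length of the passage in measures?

16 measures

Basic sentence: 3 + 3 + 6 = 12 bars.
12 (basic form) + 1 (introduction) + 3 (extra statement) = 16.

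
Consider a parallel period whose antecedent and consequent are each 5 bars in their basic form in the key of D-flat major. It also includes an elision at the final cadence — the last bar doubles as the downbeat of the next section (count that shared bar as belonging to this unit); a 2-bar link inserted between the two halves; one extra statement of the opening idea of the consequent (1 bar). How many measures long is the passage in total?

13 measures

Basic parallel period: 5 + 5 = 10 bars.
10 (basic form) + 2 (link) + 1 (extra statement) = 13.
The elision shares a bar with the next section but does not change this unit's count.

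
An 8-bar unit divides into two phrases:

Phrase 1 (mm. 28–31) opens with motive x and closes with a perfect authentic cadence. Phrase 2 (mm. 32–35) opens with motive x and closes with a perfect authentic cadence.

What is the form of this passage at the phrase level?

Both phrases have the same opening (x) and the same cadence (perfect authentic cadence): the second is a restatement, not a consequent, so this is a repeated phrase rather than a period.

repeated phrase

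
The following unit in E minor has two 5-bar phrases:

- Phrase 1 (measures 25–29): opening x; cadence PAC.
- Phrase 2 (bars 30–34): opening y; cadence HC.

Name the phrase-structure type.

The second phrase closes with a half cadence, which is not stronger than the first phrase's perfect authentic cadence; without a weak→strong cadential pair there is no antecedent–consequent relationship, so this is a phrase group rather than a period.

phrase group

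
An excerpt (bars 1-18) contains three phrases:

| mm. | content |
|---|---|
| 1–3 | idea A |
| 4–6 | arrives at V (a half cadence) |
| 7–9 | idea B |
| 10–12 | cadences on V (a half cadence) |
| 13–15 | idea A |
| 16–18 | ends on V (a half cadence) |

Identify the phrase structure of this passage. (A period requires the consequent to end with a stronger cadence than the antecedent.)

The final phrase closes with a half cadence, which is not stronger than the preceding half cadence; the 3 phrases lack an overall antecedent–consequent design and so form a phrase group.

phrase group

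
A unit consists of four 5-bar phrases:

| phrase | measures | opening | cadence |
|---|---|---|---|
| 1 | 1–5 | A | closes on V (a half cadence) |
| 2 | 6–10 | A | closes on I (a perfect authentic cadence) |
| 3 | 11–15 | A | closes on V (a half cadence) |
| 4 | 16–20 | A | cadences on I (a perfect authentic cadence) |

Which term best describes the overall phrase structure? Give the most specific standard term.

The cadence pattern HC–PAC–HC–PAC is weak–strong twice, and phrases 3–4 restate phrases 1–2: a period heard twice, not a double period (which would end weakly at phrase 2).

repeated period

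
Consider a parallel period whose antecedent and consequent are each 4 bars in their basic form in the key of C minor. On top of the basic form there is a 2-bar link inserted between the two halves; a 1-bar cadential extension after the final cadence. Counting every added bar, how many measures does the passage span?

Basic parallel period: 4 + 4 = 8 bars.
8 (basic form) + 2 (link) + 1 (cadential extension) = 11.

11 measures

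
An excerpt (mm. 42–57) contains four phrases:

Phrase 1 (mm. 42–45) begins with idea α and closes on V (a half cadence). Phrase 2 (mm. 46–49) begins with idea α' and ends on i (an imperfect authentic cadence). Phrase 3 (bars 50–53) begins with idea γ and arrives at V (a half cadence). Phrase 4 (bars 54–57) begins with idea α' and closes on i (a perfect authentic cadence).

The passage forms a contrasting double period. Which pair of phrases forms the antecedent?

In a double period the first pair of phrases (ending imperfect authentic cadence) is the large antecedent and the second pair (ending perfect authentic cadence) is the large consequent; the antecedent is phrases 1 and 2.

phrases 1 and 2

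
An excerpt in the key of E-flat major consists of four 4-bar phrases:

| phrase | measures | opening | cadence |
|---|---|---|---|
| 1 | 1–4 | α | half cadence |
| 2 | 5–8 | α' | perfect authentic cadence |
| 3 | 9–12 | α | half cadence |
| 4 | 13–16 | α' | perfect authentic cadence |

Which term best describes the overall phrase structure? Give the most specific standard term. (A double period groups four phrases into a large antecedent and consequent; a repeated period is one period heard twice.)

The cadence pattern HC–PAC–HC–PAC is weak–strong twice, and phrases 3–4 restate phrases 1–2: a period heard twice, not a double period (which would end weakly at phrase 2).

repeated period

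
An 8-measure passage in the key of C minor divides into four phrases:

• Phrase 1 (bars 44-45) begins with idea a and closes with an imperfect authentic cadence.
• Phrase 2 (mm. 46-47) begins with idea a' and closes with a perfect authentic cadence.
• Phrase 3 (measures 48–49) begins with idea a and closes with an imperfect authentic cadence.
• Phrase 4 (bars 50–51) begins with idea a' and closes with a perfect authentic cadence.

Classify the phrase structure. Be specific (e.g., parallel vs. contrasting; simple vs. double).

repeated period

The cadence pattern IAC–PAC–IAC–PAC is weak–strong twice, and phrases 3–4 restate phrases 1–2: a period heard twice, not a double period (which would end weakly at phrase 2).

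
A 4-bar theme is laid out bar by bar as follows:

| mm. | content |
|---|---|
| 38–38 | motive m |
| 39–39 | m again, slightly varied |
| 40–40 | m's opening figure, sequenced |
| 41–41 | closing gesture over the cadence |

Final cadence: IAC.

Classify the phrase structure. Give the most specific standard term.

Basic idea (m. 38) + its repetition (bar 39) form the presentation; fragmentation and cadence (mm. 40–41) form the continuation — the 4-bar whole is a sentence.

sentence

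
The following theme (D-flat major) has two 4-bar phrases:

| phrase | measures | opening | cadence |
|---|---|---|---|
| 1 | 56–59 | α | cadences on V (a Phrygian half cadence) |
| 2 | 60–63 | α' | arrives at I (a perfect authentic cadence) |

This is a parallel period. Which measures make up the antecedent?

measures 56–59

The phrase ending with the weaker cadence (Phrygian half cadence) is the antecedent; the one ending more conclusively (perfect authentic cadence) is the consequent. The antecedent is measures 56–59.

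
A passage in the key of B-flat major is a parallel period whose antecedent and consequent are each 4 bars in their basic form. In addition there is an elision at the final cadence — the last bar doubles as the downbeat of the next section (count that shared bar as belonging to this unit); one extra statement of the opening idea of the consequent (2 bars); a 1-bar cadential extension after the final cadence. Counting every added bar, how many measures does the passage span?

11 measures

Basic parallel period: 4 + 4 = 8 bars.
8 (basic form) + 2 (extra statement) + 1 (cadential extension) = 11.
The elision shares a bar with the next section but does not change this unit's count.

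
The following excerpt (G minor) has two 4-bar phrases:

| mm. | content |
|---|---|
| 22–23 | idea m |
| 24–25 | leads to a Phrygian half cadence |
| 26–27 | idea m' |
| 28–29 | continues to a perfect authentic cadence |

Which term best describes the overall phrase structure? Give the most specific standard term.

Phrase 1 ends with a Phrygian half cadence (weaker) and phrase 2 with a perfect authentic cadence (stronger): antecedent + consequent = a period.
The two phrases open with the same material (m / m'), so the period is parallel.

parallel period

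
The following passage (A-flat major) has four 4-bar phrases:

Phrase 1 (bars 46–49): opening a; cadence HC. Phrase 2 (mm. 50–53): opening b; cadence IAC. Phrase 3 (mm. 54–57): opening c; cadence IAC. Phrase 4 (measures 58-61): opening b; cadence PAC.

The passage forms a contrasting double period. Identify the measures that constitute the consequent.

In a double period the four phrases pair into a large antecedent (phrases 1–2, ending imperfect authentic cadence) and a large consequent (phrases 3–4, ending perfect authentic cadence). The consequent spans bars 54–61.

measures 54–61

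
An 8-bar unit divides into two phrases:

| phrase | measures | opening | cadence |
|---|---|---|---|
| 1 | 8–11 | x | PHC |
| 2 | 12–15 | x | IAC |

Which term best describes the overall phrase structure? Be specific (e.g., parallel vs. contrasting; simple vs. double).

Phrase 1 ends with a Phrygian half cadence (weaker) and phrase 2 with an imperfect authentic cadence (stronger): antecedent + consequent = a period.
The two phrases open with the same material (x / x), so the period is parallel.

parallel period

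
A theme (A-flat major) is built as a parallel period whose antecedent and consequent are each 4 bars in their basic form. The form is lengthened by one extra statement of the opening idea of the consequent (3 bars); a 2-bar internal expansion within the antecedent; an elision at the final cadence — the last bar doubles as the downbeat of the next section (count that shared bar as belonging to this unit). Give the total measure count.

Basic parallel period: 4 + 4 = 8 bars.
8 (basic form) + 3 (extra statement) + 2 (internal expansion) = 13.
The elision shares a bar with the next section but does not change this unit's count.

13 measures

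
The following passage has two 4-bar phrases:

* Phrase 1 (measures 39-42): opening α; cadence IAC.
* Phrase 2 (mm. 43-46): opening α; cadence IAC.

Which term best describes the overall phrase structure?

Both phrases have the same opening (α) and the same cadence (imperfect authentic cadence): the second is a restatement, not a consequent, so this is a repeated phrase rather than a period.

repeated phrase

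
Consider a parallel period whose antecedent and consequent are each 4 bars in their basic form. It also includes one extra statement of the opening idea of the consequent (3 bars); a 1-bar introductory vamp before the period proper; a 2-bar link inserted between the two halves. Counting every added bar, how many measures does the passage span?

14 measures

Basic parallel period: 4 + 4 = 8 bars.
8 (basic form) + 3 (extra statement) + 1 (introduction) + 2 (link) = 14.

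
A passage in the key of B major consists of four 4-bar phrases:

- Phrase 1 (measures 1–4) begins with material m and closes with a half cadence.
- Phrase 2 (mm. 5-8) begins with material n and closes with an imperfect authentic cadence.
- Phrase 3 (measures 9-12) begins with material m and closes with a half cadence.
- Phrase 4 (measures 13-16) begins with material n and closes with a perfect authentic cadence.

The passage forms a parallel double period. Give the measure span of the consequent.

In a double period the first pair of phrases (ending imperfect authentic cadence) is the large antecedent and the second pair (ending perfect authentic cadence) is the large consequent; the consequent is measures 9–16.

measures 9–16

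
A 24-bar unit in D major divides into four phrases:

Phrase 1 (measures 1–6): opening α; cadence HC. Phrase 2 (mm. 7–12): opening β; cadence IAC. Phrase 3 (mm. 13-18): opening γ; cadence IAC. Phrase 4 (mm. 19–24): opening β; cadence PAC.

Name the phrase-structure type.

Four phrases in two halves: the first half (bars 1–12) ends with an imperfect authentic cadence, the second (bars 13–24) with a perfect authentic cadence — a large antecedent–consequent pair, i.e. a double period.
Phrase 3 begins with different material from phrase 1, making it contrasting.

contrasting double period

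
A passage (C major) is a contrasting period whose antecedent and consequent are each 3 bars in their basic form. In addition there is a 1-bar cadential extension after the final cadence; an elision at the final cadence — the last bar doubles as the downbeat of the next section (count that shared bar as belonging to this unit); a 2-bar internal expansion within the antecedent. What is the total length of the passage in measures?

Basic contrasting period: 3 + 3 = 6 bars.
6 (basic form) + 1 (cadential extension) + 2 (internal expansion) = 9.
The elision shares a bar with the next section but does not change this unit's count.

9 measures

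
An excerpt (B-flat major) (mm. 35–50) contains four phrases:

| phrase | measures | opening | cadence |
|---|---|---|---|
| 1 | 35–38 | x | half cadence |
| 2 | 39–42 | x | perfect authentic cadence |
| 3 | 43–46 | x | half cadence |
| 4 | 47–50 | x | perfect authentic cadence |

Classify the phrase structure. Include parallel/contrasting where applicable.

The cadence pattern HC–PAC–HC–PAC is weak–strong twice, and phrases 3–4 restate phrases 1–2: a period heard twice, not a double period (which would end weakly at phrase 2).

repeated period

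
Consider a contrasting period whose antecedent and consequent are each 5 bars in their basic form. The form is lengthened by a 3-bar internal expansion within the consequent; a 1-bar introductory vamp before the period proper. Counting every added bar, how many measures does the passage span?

Basic contrasting period: 5 + 5 = 10 bars.
10 (basic form) + 3 (internal expansion) + 1 (introduction) = 14.

14 measures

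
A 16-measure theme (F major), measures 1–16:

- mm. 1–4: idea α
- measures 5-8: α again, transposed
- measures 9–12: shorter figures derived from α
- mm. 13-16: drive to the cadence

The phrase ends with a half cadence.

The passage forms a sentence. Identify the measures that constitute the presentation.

measures 1–8

The presentation of a sentence is the basic idea (measures 1-4) plus its repetition (mm. 5–8); the presentation is therefore measures 1-8.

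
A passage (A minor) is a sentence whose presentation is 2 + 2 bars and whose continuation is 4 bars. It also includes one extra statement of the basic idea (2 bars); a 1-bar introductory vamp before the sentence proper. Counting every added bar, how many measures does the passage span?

11 measures

Basic sentence: 2 + 2 + 4 = 8 bars.
8 (basic form) + 2 (extra statement) + 1 (introduction) = 11.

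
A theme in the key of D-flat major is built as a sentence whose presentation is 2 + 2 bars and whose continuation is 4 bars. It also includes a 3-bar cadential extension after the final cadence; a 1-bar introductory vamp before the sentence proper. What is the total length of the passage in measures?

Basic sentence: 2 + 2 + 4 = 8 bars.
8 (basic form) + 3 (cadential extension) + 1 (introduction) = 12.

12 measures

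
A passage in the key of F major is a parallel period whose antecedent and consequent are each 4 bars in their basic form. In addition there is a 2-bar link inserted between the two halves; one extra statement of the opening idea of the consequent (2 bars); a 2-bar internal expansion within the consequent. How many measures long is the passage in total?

Basic parallel period: 4 + 4 = 8 bars.
8 (basic form) + 2 (link) + 2 (extra statement) + 2 (internal expansion) = 14.

14 measures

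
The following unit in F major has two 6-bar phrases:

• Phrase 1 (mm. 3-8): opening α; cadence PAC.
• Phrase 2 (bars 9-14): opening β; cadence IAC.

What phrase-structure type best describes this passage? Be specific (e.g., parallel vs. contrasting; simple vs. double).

phrase group

The second phrase closes with an imperfect authentic cadence, which is not stronger than the first phrase's perfect authentic cadence; without a weak→strong cadential pair there is no antecedent–consequent relationship, so this is a phrase group rather than a period.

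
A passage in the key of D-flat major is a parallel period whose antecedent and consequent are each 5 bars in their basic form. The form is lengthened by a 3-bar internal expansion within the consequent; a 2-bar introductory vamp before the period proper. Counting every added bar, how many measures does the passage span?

Basic parallel period: 5 + 5 = 10 bars.
10 (basic form) + 3 (internal expansion) + 2 (introduction) = 15.

15 measures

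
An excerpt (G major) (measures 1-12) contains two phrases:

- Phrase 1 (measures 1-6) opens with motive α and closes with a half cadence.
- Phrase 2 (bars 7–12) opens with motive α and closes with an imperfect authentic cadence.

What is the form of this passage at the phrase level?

Phrase 1 ends with a half cadence (weaker) and phrase 2 with an imperfect authentic cadence (stronger): antecedent + consequent = a period.
The two phrases open with the same material (α / α), so the period is parallel.

parallel period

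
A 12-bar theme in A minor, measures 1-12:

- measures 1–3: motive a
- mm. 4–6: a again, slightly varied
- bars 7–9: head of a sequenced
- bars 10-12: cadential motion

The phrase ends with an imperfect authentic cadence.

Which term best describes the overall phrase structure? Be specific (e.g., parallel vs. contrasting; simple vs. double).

Basic idea (bars 1-3) + its repetition (measures 4–6) form the presentation; fragmentation and cadence (mm. 7–12) form the continuation — the 12-bar whole is a sentence.

sentence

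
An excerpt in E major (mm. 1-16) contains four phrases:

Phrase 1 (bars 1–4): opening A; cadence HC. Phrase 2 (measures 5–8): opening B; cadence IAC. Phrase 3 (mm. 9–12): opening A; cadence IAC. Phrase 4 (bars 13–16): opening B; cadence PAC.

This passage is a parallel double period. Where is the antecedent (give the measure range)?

measures 1–8

In a double period the four phrases pair into a large antecedent (phrases 1–2, ending imperfect authentic cadence) and a large consequent (phrases 3–4, ending perfect authentic cadence). The antecedent spans mm. 1–8.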